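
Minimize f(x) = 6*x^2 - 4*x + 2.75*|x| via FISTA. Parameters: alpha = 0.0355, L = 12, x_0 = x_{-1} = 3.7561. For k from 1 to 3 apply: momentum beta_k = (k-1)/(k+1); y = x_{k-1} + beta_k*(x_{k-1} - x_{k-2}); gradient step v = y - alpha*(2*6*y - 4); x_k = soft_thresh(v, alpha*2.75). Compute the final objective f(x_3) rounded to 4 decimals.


FISTA on f(x) = 6*x^2 - 4*x + 2.75*|x|
L = 12, alpha = 0.0355
Iteration 1: beta = 0.0, y = 3.7561 + 0.0*(3.7561 - 3.7561) = 3.7561
  grad(y) = 41.0732, v = y - alpha*grad = 2.298
  prox(v) = soft_thresh(2.298, 0.0976) = 2.2004
Iteration 2: beta = 0.3333, y = 2.2004 + 0.3333*(2.2004 - 3.7561) = 1.6818
  grad(y) = 16.1816, v = y - alpha*grad = 1.1074
  prox(v) = soft_thresh(1.1074, 0.0976) = 1.0097
Iteration 3: beta = 0.5, y = 1.0097 + 0.5*(1.0097 - 2.2004) = 0.4144
  grad(y) = 0.9729, v = y - alpha*grad = 0.3799
  prox(v) = soft_thresh(0.3799, 0.0976) = 0.2822
f(x_3) = 6*0.2822^2 - 4*0.2822 + 2.75*|0.2822| = 0.1252


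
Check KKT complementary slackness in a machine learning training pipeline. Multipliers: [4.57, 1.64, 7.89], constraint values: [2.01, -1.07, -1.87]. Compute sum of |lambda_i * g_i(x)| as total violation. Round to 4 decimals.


KKT complementary slackness check:
lambda_1 * g_1 = 4.57 * 2.01 = 9.1857
lambda_2 * g_2 = 1.64 * -1.07 = -1.7548
lambda_3 * g_3 = 7.89 * -1.87 = -14.7543
Total violation = 9.1857 + 1.7548 + 14.7543 = 25.6948


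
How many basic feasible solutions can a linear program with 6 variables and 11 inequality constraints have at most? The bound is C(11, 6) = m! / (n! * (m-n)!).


Each vertex corresponds to some choice of n active constraints out of m, so the number of vertices is at most C(m, n) = m! / (n!(m-n)!).
m = 11, n = 6
Numerator: 11 * 10 * 9 * 8 * 7 * 6
Denominator: 6! = 720
C(11, 6) = 462


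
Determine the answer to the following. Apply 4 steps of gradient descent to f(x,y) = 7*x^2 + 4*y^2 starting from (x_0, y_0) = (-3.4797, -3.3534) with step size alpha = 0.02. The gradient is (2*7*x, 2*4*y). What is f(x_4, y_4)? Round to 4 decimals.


Gradient descent on f(x,y) = 7*x^2 + 4*y^2.
Starting point: (-3.4797, -3.3534), alpha = 0.02
Step 1: grad_x = 2*7*-3.4797 = -48.7158, grad_y = 2*4*-3.3534 = -26.8272
  x_1 = -3.4797 - 0.02*-48.7158 = -2.5054
  y_1 = -3.3534 - 0.02*-26.8272 = -2.8169
Step 2: grad_x = 2*7*-2.5054 = -35.0754, grad_y = 2*4*-2.8169 = -22.5348
  x_2 = -2.5054 - 0.02*-35.0754 = -1.8039
  y_2 = -2.8169 - 0.02*-22.5348 = -2.3662
Step 3: grad_x = 2*7*-1.8039 = -25.2543, grad_y = 2*4*-2.3662 = -18.9293
  x_3 = -1.8039 - 0.02*-25.2543 = -1.2988
  y_3 = -2.3662 - 0.02*-18.9293 = -1.9876
Step 4: grad_x = 2*7*-1.2988 = -18.1831, grad_y = 2*4*-1.9876 = -15.9006
  x_4 = -1.2988 - 0.02*-18.1831 = -0.9351
  y_4 = -1.9876 - 0.02*-15.9006 = -1.6696
f(-0.9351, -1.6696) = 7*(-0.9351)^2 + 4*(-1.6696)^2 = 17.271


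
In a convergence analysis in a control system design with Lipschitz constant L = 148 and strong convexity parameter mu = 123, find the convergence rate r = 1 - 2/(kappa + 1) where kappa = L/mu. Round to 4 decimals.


Step 1: Compute the condition number.
kappa = L/mu = 148/123 = 1.2033
Step 2: Compute the convergence rate.
r = 1 - 2/(kappa + 1) = 1 - 2*mu/(L + mu) = (L - mu)/(L + mu) = 25/271 = 0.0923


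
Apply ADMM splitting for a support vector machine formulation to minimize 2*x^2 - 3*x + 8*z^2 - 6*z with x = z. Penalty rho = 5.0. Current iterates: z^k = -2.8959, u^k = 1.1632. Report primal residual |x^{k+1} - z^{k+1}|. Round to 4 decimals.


ADMM iteration with rho = 5.0, z^k = -2.8959, u^k = 1.1632
Step 1: x-update.
Minimize 2*x^2 - 3*x + (5.0/2)*(x + 2.8959 + 1.1632)^2
FOC: (2*2 + 5.0)*x = 3 + 5.0*(-2.8959 - 1.1632)
x^{k+1} = -1.9217
Step 2: z-update.
Minimize 8*z^2 - 6*z + (5.0/2)*(-1.9217 - z + 1.1632)^2
FOC: (2*8 + 5.0)*z = 6 + 5.0*(-1.9217 + 1.1632)
z^{k+1} = 0.1051
Step 3: u-update.
u^{k+1} = 1.1632 - 1.9217 - 0.1051 = -0.8636
Step 4: Primal residual = |-1.9217 - 0.1051| = 2.0268


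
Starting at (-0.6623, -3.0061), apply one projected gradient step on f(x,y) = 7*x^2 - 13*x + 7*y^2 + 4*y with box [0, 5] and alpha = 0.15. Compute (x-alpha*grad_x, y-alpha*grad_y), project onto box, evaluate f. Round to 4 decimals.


Step 1: Compute gradient at (-0.6623, -3.0061).
grad_x = 2*7*-0.6623 - 13 = -22.2722
grad_y = 2*7*-3.0061 + 4 = -38.0854
Step 2: Gradient step.
x_raw = -0.6623 - 0.15*-22.2722 = 2.6785
y_raw = -3.0061 - 0.15*-38.0854 = 2.7067
Step 3: Project onto [0, 5].
x_proj = clip(2.6785) = 2.6785
y_proj = clip(2.7067) = 2.7067
Step 4: Evaluate f.
f(2.6785, 2.7067) = 77.5116


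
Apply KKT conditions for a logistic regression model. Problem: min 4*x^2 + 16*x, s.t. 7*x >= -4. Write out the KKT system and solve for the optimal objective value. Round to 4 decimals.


Step 1: Try lambda = 0 (constraint inactive).
x_unc = -16/(2*4) = -2.0
Check: 7*-2.0 = -14.0 < -4 -- violated!
Step 2: Constraint must be active: 7*x = -4
x* = -4/7 = -0.5714 (rounded; the exact value -4/7 is used below)
lambda = (2*4*(-4/7) + 16)/7 = 1.6327
Step 3: Compute optimal value.
f(x*) = 4*(-4/7)^2 + 16*(-4/7) = -7.8367


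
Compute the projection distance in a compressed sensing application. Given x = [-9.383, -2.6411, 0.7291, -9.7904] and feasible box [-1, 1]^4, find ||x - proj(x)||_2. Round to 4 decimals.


Project each component onto [-1, 1].
clip(-9.383) = -1.0, clip(-2.6411) = -1.0, clip(0.7291) = 0.7291, clip(-9.7904) = -1.0
Projection = [-1.0, -1.0, 0.7291, -1.0]
Squared diffs: [70.2747, 2.6932, 0.0, 77.2711]
Distance = sqrt(150.239) = 12.2572


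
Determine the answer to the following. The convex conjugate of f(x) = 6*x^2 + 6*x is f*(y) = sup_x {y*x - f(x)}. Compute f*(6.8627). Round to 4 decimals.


f*(y) = sup_x {y*x - a*x^2 - b*x} = sup_x {(y-b)*x - a*x^2}
FOC: (y - b) - 2a*x = 0 => x* = (y - b)/(2a)
x* = (6.8627 - 6)/(2*6) = 0.0719
f*(6.8627) = (y-b)^2/(4a) = (6.8627 - 6)^2/(4*6)
= 0.7443/24 = 0.031


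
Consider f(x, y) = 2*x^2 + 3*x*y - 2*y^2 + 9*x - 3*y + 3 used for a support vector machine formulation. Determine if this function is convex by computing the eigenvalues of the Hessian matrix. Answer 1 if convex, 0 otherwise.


The Hessian of f(x,y) = 2*x^2 + 3*x*y - 2*y^2 + 9*x - 3*y + 3 is:
H = [[4, 3], [3, -4]]
Trace = 4 - 4 = 0
Determinant = 4*-4 - (3)^2 = -25
Discriminant = (0)^2 - 4*-25 = 100.0
Eigenvalues: lambda_1 = -5.0, lambda_2 = 5.0
The function is not convex.

0


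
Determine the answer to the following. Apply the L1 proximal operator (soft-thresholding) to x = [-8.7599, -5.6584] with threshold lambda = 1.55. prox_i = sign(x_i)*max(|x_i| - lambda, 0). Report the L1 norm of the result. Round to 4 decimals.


Soft-thresholding with lambda = 1.55:
prox(-8.7599) = sign(-8.7599)*max(|-8.7599| - 1.55, 0) = -7.2099
prox(-5.6584) = sign(-5.6584)*max(|-5.6584| - 1.55, 0) = -4.1084
prox(x) = [-7.2099, -4.1084]
||prox(x)||_1 = 7.2099 + 4.1084 = 11.3183


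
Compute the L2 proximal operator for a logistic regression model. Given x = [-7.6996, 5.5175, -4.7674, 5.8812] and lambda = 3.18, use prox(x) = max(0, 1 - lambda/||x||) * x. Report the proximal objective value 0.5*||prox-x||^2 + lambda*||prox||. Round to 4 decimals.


Step 1: Compute ||x||.
||x|| = 12.1261
Step 2: Compute scaling factor.
scale = max(0, 1 - 3.18/12.1261) = 0.7378
Step 3: prox(x) = [-5.6804, 4.0706, -3.5172, 4.3389]
||prox(x)|| = 8.9461
Step 4: Proximal objective.
0.5*||prox-x||^2 = 5.0562
lambda*||prox|| = 28.4486
Total = 33.5049


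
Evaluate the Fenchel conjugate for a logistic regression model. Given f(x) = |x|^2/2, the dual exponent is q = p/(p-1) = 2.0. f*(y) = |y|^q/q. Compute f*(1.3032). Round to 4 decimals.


The conjugate exponent q satisfies 1/p + 1/q = 1.
p = 2, so q = 2/(2 - 1) = 2.0
|y|^q = 1.3032^2.0 = 1.6983
f*(1.3032) = 1.6983 / 2.0 = 0.8492


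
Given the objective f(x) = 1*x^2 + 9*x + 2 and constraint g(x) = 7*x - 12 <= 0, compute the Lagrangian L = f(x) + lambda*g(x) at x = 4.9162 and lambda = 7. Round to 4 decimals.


Step 1: Evaluate f(x).
f(4.9162) = 1*4.9162^2 + 9*4.9162 + 2 = 70.4148
Step 2: Evaluate g(x).
g(4.9162) = 7*4.9162 - 12 = 22.4134
Step 3: Compute Lagrangian.
L = 70.4148 + 7*22.4134 = 227.3086


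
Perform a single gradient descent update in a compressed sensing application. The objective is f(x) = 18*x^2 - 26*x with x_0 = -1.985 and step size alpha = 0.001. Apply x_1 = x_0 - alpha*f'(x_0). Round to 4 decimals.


We compute the gradient at x_0 and apply the update.
f'(x) = 36*x - 26
f'(-1.985) = 36*-1.985 - 26 = -97.46
x_1 = -1.985 - 0.001*-97.46 = -1.8875


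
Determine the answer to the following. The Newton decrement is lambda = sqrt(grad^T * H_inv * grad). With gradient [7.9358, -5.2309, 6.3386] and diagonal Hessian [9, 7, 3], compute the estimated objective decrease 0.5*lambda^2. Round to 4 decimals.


Step 1: H is diagonal, so H^(-1) * g = [0.8818, -0.7473, 2.1129].
Step 2: g^T H^(-1) g = sum_i g_i^2 / H_ii
  = (7.9358)^2/9 + (-5.2309)^2/7 + (6.3386)^2/3
  = 6.9974 + 3.9089 + 13.3926 = 24.299
Step 3: Objective decrease = 0.5 * g^T H^(-1) g = 12.1495


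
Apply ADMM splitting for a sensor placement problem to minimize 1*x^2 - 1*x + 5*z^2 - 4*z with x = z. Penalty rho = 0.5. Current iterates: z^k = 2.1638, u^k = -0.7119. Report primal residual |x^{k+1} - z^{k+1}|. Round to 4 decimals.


ADMM iteration with rho = 0.5, z^k = 2.1638, u^k = -0.7119
Step 1: x-update.
Minimize 1*x^2 - 1*x + (0.5/2)*(x - 2.1638 - 0.7119)^2
FOC: (2*1 + 0.5)*x = 1 + 0.5*(2.1638 + 0.7119)
x^{k+1} = 0.9751
Step 2: z-update.
Minimize 5*z^2 - 4*z + (0.5/2)*(0.9751 - z - 0.7119)^2
FOC: (2*5 + 0.5)*z = 4 + 0.5*(0.9751 - 0.7119)
z^{k+1} = 0.3935
Step 3: u-update.
u^{k+1} = -0.7119 + 0.9751 - 0.3935 = -0.1302
Step 4: Primal residual = |0.9751 - 0.3935| = 0.5817


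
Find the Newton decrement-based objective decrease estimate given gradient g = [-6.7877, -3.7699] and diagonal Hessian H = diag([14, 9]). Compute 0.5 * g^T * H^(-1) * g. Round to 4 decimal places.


Step 1: H is diagonal, so H^(-1) * g = [-0.4848, -0.4189].
Step 2: g^T H^(-1) g = sum_i g_i^2 / H_ii
  = (-6.7877)^2/14 + (-3.7699)^2/9
  = 3.2909 + 1.5791 = 4.87
Step 3: Objective decrease = 0.5 * g^T H^(-1) g = 2.435


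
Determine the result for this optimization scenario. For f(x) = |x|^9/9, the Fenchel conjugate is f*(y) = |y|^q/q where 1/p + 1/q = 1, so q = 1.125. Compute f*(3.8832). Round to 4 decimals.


The conjugate exponent q satisfies 1/p + 1/q = 1.
p = 9, so q = 9/(9 - 1) = 1.125
|y|^q = 3.8832^1.125 = 4.6009
f*(3.8832) = 4.6009 / 1.125 = 4.0896


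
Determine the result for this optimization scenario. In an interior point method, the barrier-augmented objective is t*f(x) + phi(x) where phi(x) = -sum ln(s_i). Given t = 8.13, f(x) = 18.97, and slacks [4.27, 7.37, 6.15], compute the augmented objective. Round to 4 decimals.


Step 1: Compute log-barrier.
ln values: [1.4516, 1.9974, 1.8165]
phi = -(1.4516 + 1.9974 + 1.8165) = -5.2655
Step 2: Compute augmented objective.
t*f(x) = 8.13*18.97 = 154.2261
Total = 154.2261 - 5.2655 = 148.9606


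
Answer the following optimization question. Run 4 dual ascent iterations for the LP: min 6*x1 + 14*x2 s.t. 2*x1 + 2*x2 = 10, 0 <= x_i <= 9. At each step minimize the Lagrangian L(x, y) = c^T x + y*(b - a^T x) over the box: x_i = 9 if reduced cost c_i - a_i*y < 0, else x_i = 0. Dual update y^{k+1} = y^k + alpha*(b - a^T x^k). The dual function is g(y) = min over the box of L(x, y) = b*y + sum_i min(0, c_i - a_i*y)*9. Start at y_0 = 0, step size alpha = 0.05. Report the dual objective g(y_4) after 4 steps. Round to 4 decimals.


Dual ascent for LP: min 6*x1 + 14*x2, 2*x1 + 2*x2 = 10, 0 <= x_i <= 9
Step 1: y^k = 0.0, reduced costs: (6.0, 14.0)
  x^k = (0.0, 0.0), subgradient = b - a^T x = 10.0
  y^{k+1} = 0.0 + 0.05*10.0 = 0.5
Step 2: y^k = 0.5, reduced costs: (5.0, 13.0)
  x^k = (0.0, 0.0), subgradient = b - a^T x = 10.0
  y^{k+1} = 0.5 + 0.05*10.0 = 1.0
Step 3: y^k = 1.0, reduced costs: (4.0, 12.0)
  x^k = (0.0, 0.0), subgradient = b - a^T x = 10.0
  y^{k+1} = 1.0 + 0.05*10.0 = 1.5
Step 4: y^k = 1.5, reduced costs: (3.0, 11.0)
  x^k = (0.0, 0.0), subgradient = b - a^T x = 10.0
  y^{k+1} = 1.5 + 0.05*10.0 = 2.0
Dual objective at y_4 = 2.0: reduced costs (2.0, 10.0), box minimizer x = (0.0, 0.0)
g(y_4) = b*y + (c1 - a1*y)*x1 + (c2 - a2*y)*x2 = 10*2.0 + 2.0*0.0 + 10.0*0.0 = 20.0 + 0.0 + 0.0 = 20.0


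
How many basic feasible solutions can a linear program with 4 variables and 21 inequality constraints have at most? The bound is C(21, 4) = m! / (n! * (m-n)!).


Each vertex corresponds to some choice of n active constraints out of m, so the number of vertices is at most C(m, n) = m! / (n!(m-n)!).
m = 21, n = 4
Numerator: 21 * 20 * 19 * 18
Denominator: 4! = 24
C(21, 4) = 5985


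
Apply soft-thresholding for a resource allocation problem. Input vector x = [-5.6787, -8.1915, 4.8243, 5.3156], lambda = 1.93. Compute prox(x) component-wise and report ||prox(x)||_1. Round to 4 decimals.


Soft-thresholding with lambda = 1.93:
prox(-5.6787) = sign(-5.6787)*max(|-5.6787| - 1.93, 0) = -3.7487
prox(-8.1915) = sign(-8.1915)*max(|-8.1915| - 1.93, 0) = -6.2615
prox(4.8243) = sign(4.8243)*max(|4.8243| - 1.93, 0) = 2.8943
prox(5.3156) = sign(5.3156)*max(|5.3156| - 1.93, 0) = 3.3856
prox(x) = [-3.7487, -6.2615, 2.8943, 3.3856]
||prox(x)||_1 = 3.7487 + 6.2615 + 2.8943 + 3.3856 = 16.2901


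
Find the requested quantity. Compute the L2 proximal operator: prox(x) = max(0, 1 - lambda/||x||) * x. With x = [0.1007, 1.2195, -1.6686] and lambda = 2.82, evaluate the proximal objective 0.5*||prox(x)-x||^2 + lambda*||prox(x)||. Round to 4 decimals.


Step 1: Compute ||x||.
||x|| = 2.0692
Step 2: Compute scaling factor.
scale = max(0, 1 - 2.82/2.0692) = 0.0
Step 3: prox(x) = [0.0, 0.0, -0.0]
||prox(x)|| = 0.0
Step 4: Proximal objective.
0.5*||prox-x||^2 = 2.1408
lambda*||prox|| = 0.0
Total = 2.1408


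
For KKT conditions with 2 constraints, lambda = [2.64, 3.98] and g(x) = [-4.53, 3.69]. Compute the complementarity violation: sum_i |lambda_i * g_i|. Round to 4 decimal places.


KKT complementary slackness check:
lambda_1 * g_1 = 2.64 * -4.53 = -11.9592
lambda_2 * g_2 = 3.98 * 3.69 = 14.6862
Total violation = 11.9592 + 14.6862 = 26.6454


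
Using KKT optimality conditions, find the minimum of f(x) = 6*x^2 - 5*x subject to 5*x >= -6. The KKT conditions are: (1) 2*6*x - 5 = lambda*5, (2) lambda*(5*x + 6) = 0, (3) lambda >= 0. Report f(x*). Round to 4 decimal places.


Step 1: Try lambda = 0 (constraint inactive).
Stationarity: 2*6*x - 5 = 0
x* = 5/(2*6) = 5/12 = 0.4167 (rounded; the exact value 5/12 is used below)
Check constraint: 5*0.4167 = 2.0835 >= -6 -- satisfied.
Step 2: Compute optimal value.
f(x*) = 6*(5/12)^2 - 5*(5/12) = -1.0417


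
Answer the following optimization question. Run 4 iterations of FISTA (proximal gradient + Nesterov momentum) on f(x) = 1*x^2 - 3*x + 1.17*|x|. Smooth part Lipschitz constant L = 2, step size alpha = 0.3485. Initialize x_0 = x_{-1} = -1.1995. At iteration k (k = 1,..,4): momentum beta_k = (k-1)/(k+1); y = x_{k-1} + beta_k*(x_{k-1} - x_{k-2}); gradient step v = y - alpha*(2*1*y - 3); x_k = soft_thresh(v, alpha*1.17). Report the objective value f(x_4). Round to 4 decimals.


FISTA on f(x) = 1*x^2 - 3*x + 1.17*|x|
L = 2, alpha = 0.3485
Iteration 1: beta = 0.0, y = -1.1995 + 0.0*(-1.1995 + 1.1995) = -1.1995
  grad(y) = -5.399, v = y - alpha*grad = 0.6821
  prox(v) = soft_thresh(0.6821, 0.4077) = 0.2743
Iteration 2: beta = 0.3333, y = 0.2743 + 0.3333*(0.2743 + 1.1995) = 0.7656
  grad(y) = -1.4688, v = y - alpha*grad = 1.2775
  prox(v) = soft_thresh(1.2775, 0.4077) = 0.8697
Iteration 3: beta = 0.5, y = 0.8697 + 0.5*(0.8697 - 0.2743) = 1.1674
  grad(y) = -0.6651, v = y - alpha*grad = 1.3992
  prox(v) = soft_thresh(1.3992, 0.4077) = 0.9915
Iteration 4: beta = 0.6, y = 0.9915 + 0.6*(0.9915 - 0.8697) = 1.0645
  grad(y) = -0.8709, v = y - alpha*grad = 1.3681
  prox(v) = soft_thresh(1.3681, 0.4077) = 0.9603
f(x_4) = 1*0.9603^2 - 3*0.9603 + 1.17*|0.9603| = -0.8352


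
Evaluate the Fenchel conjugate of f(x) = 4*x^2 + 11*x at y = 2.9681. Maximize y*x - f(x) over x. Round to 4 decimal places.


f*(y) = sup_x {y*x - a*x^2 - b*x} = sup_x {(y-b)*x - a*x^2}
FOC: (y - b) - 2a*x = 0 => x* = (y - b)/(2a)
x* = (2.9681 - 11)/(2*4) = -1.004
f*(2.9681) = (y-b)^2/(4a) = (2.9681 - 11)^2/(4*4)
= 64.5114/16 = 4.032


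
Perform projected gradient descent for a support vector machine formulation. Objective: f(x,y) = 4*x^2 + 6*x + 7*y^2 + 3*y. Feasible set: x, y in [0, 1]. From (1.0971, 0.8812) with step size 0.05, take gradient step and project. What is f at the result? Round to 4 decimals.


Step 1: Compute gradient at (1.0971, 0.8812).
grad_x = 2*4*1.0971 + 6 = 14.7768
grad_y = 2*7*0.8812 + 3 = 15.3368
Step 2: Gradient step.
x_raw = 1.0971 - 0.05*14.7768 = 0.3583
y_raw = 0.8812 - 0.05*15.3368 = 0.1144
Step 3: Project onto [0, 1].
x_proj = clip(0.3583) = 0.3583
y_proj = clip(0.1144) = 0.1144
Step 4: Evaluate f.
f(0.3583, 0.1144) = 3.0976


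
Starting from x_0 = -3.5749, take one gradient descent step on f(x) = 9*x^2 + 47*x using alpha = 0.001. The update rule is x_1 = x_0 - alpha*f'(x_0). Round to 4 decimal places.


We compute the gradient at x_0 and apply the update.
f'(x) = 18*x + 47
f'(-3.5749) = 18*-3.5749 + 47 = -17.3482
x_1 = -3.5749 - 0.001*-17.3482 = -3.5576


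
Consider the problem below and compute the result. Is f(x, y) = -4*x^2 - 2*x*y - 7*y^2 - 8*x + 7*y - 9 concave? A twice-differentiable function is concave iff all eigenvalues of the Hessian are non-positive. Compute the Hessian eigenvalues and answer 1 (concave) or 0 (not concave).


The Hessian of f(x,y) = -4*x^2 - 2*x*y - 7*y^2 - 8*x + 7*y - 9 is:
H = [[-8, -2], [-2, -14]]
Trace = -8 - 14 = -22
Determinant = -8*-14 - (-2)^2 = 108
Discriminant = (-22)^2 - 4*108 = 52.0
Eigenvalues: lambda_1 = -14.6056, lambda_2 = -7.3944
The function is concave.

1


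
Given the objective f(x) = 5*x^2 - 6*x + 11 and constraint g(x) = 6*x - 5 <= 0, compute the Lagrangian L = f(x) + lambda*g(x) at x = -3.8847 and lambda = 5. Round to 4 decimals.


Step 1: Evaluate f(x).
f(-3.8847) = 5*(-3.8847)^2 - 6*(-3.8847) + 11 = 109.7627
Step 2: Evaluate g(x).
g(-3.8847) = 6*-3.8847 - 5 = -28.3082
Step 3: Compute Lagrangian.
L = 109.7627 + 5*-28.3082 = -31.7783


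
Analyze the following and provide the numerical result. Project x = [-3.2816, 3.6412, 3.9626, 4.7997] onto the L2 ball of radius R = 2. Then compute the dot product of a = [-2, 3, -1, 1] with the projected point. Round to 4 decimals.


Step 1: Compute ||x|| (intermediates to 6 decimals).
||x|| = sqrt((-3.2816)^2 + 3.6412^2 + 3.9626^2 + 4.7997^2) = 7.922535
Step 2: Project.
Since ||x|| > R, scale = R/||x|| = 2/7.922535 = 0.252444, proj(x) = scale * x
proj(x) = [-0.82842, 0.919199, 1.000335, 1.211655]
Step 3: Dot product.
a^T * proj(x) = -2*(-0.82842) + 3*0.919199 - 1*1.000335 + 1*1.211655 = 4.6258


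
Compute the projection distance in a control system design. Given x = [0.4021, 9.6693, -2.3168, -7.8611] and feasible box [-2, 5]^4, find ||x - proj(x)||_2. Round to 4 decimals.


Project each component onto [-2, 5].
clip(0.4021) = 0.4021, clip(9.6693) = 5.0, clip(-2.3168) = -2.0, clip(-7.8611) = -2.0
Projection = [0.4021, 5.0, -2.0, -2.0]
Squared diffs: [0.0, 21.8024, 0.1004, 34.3525]
Distance = sqrt(56.2553) = 7.5003


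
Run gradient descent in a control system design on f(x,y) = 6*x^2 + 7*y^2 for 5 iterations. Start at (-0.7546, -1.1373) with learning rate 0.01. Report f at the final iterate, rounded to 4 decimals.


Gradient descent on f(x,y) = 6*x^2 + 7*y^2.
Starting point: (-0.7546, -1.1373), alpha = 0.01
Step 1: grad_x = 2*6*-0.7546 = -9.0552, grad_y = 2*7*-1.1373 = -15.9222
  x_1 = -0.7546 - 0.01*-9.0552 = -0.664
  y_1 = -1.1373 - 0.01*-15.9222 = -0.9781
Step 2: grad_x = 2*6*-0.664 = -7.9686, grad_y = 2*7*-0.9781 = -13.6931
  x_2 = -0.664 - 0.01*-7.9686 = -0.5844
  y_2 = -0.9781 - 0.01*-13.6931 = -0.8411
Step 3: grad_x = 2*6*-0.5844 = -7.0123, grad_y = 2*7*-0.8411 = -11.7761
  x_3 = -0.5844 - 0.01*-7.0123 = -0.5142
  y_3 = -0.8411 - 0.01*-11.7761 = -0.7234
Step 4: grad_x = 2*6*-0.5142 = -6.1709, grad_y = 2*7*-0.7234 = -10.1274
  x_4 = -0.5142 - 0.01*-6.1709 = -0.4525
  y_4 = -0.7234 - 0.01*-10.1274 = -0.6221
Step 5: grad_x = 2*6*-0.4525 = -5.4304, grad_y = 2*7*-0.6221 = -8.7096
  x_5 = -0.4525 - 0.01*-5.4304 = -0.3982
  y_5 = -0.6221 - 0.01*-8.7096 = -0.535
f(-0.3982, -0.535) = 6*(-0.3982)^2 + 7*(-0.535)^2 = 2.9552


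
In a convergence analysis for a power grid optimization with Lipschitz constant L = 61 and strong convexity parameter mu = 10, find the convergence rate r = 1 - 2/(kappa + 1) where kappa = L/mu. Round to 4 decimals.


Step 1: Compute the condition number.
kappa = L/mu = 61/10 = 6.1
Step 2: Compute the convergence rate.
r = 1 - 2/(kappa + 1) = 1 - 2*mu/(L + mu) = (L - mu)/(L + mu) = 51/71 = 0.7183


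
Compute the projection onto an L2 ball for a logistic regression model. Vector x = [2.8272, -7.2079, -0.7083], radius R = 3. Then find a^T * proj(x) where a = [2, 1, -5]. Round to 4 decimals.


Step 1: Compute ||x|| (intermediates to 6 decimals).
||x|| = sqrt(2.8272^2 + (-7.2079)^2 + (-0.7083)^2) = 7.774868
Step 2: Project.
Since ||x|| > R, scale = R/||x|| = 3/7.774868 = 0.385859, proj(x) = scale * x
proj(x) = [1.090901, -2.781233, -0.273304]
Step 3: Dot product.
a^T * proj(x) = 2*1.090901 + 1*(-2.781233) - 5*(-0.273304) = 0.7671


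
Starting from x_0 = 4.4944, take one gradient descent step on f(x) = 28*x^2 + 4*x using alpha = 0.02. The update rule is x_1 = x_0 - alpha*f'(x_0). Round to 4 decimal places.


We compute the gradient at x_0 and apply the update.
f'(x) = 56*x + 4
f'(4.4944) = 56*4.4944 + 4 = 255.6864
x_1 = 4.4944 - 0.02*255.6864 = -0.6193


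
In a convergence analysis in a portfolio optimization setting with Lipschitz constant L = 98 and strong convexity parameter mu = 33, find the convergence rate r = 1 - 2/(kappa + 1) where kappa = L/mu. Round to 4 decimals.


Step 1: Compute the condition number.
kappa = L/mu = 98/33 = 2.9697
Step 2: Compute the convergence rate.
r = 1 - 2/(kappa + 1) = 1 - 2*mu/(L + mu) = (L - mu)/(L + mu) = 65/131 = 0.4962


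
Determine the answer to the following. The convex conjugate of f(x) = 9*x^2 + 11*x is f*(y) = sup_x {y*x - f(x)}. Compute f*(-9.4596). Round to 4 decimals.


f*(y) = sup_x {y*x - a*x^2 - b*x} = sup_x {(y-b)*x - a*x^2}
FOC: (y - b) - 2a*x = 0 => x* = (y - b)/(2a)
x* = (-9.4596 - 11)/(2*9) = -1.1366
f*(-9.4596) = (y-b)^2/(4a) = (-9.4596 - 11)^2/(4*9)
= 418.5952/36 = 11.6276


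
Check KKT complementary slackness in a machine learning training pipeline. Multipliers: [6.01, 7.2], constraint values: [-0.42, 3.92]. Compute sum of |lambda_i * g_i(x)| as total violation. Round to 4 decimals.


KKT complementary slackness check:
lambda_1 * g_1 = 6.01 * -0.42 = -2.5242
lambda_2 * g_2 = 7.2 * 3.92 = 28.224
Total violation = 2.5242 + 28.224 = 30.7482


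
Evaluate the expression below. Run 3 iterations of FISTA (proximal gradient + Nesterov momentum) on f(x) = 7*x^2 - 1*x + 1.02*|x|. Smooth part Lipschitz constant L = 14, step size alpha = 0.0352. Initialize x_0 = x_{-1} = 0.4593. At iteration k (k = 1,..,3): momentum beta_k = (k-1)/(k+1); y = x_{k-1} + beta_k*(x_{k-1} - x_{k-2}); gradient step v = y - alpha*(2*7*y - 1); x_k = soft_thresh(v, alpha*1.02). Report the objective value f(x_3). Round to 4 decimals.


FISTA on f(x) = 7*x^2 - 1*x + 1.02*|x|
L = 14, alpha = 0.0352
Iteration 1: beta = 0.0, y = 0.4593 + 0.0*(0.4593 - 0.4593) = 0.4593
  grad(y) = 5.4302, v = y - alpha*grad = 0.2682
  prox(v) = soft_thresh(0.2682, 0.0359) = 0.2323
Iteration 2: beta = 0.3333, y = 0.2323 + 0.3333*(0.2323 - 0.4593) = 0.1566
  grad(y) = 1.192, v = y - alpha*grad = 0.1146
  prox(v) = soft_thresh(0.1146, 0.0359) = 0.0787
Iteration 3: beta = 0.5, y = 0.0787 + 0.5*(0.0787 - 0.2323) = 0.0019
  grad(y) = -0.9729, v = y - alpha*grad = 0.0362
  prox(v) = soft_thresh(0.0362, 0.0359) = 0.0003
f(x_3) = 7*0.0003^2 - 1*0.0003 + 1.02*|0.0003| = 0.0


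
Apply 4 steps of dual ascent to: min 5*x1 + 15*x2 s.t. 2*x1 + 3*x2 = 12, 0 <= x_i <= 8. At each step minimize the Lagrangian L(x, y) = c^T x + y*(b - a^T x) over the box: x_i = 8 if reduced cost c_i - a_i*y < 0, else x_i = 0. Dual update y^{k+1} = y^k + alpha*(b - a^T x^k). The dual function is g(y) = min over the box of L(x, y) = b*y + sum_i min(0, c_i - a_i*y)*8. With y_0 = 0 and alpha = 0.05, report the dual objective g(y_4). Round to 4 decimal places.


Dual ascent for LP: min 5*x1 + 15*x2, 2*x1 + 3*x2 = 12, 0 <= x_i <= 8
Step 1: y^k = 0.0, reduced costs: (5.0, 15.0)
  x^k = (0.0, 0.0), subgradient = b - a^T x = 12.0
  y^{k+1} = 0.0 + 0.05*12.0 = 0.6
Step 2: y^k = 0.6, reduced costs: (3.8, 13.2)
  x^k = (0.0, 0.0), subgradient = b - a^T x = 12.0
  y^{k+1} = 0.6 + 0.05*12.0 = 1.2
Step 3: y^k = 1.2, reduced costs: (2.6, 11.4)
  x^k = (0.0, 0.0), subgradient = b - a^T x = 12.0
  y^{k+1} = 1.2 + 0.05*12.0 = 1.8
Step 4: y^k = 1.8, reduced costs: (1.4, 9.6)
  x^k = (0.0, 0.0), subgradient = b - a^T x = 12.0
  y^{k+1} = 1.8 + 0.05*12.0 = 2.4
Dual objective at y_4 = 2.4: reduced costs (0.2, 7.8), box minimizer x = (0.0, 0.0)
g(y_4) = b*y + (c1 - a1*y)*x1 + (c2 - a2*y)*x2 = 12*2.4 + 0.2*0.0 + 7.8*0.0 = 28.8 + 0.0 + 0.0 = 28.8


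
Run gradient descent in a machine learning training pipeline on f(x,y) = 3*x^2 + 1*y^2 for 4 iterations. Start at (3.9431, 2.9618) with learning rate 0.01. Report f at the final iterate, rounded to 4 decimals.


Gradient descent on f(x,y) = 3*x^2 + 1*y^2.
Starting point: (3.9431, 2.9618), alpha = 0.01
Step 1: grad_x = 2*3*3.9431 = 23.6586, grad_y = 2*1*2.9618 = 5.9236
  x_1 = 3.9431 - 0.01*23.6586 = 3.7065
  y_1 = 2.9618 - 0.01*5.9236 = 2.9026
Step 2: grad_x = 2*3*3.7065 = 22.2391, grad_y = 2*1*2.9026 = 5.8051
  x_2 = 3.7065 - 0.01*22.2391 = 3.4841
  y_2 = 2.9026 - 0.01*5.8051 = 2.8445
Step 3: grad_x = 2*3*3.4841 = 20.9047, grad_y = 2*1*2.8445 = 5.689
  x_3 = 3.4841 - 0.01*20.9047 = 3.2751
  y_3 = 2.8445 - 0.01*5.689 = 2.7876
Step 4: grad_x = 2*3*3.2751 = 19.6505, grad_y = 2*1*2.7876 = 5.5752
  x_4 = 3.2751 - 0.01*19.6505 = 3.0786
  y_4 = 2.7876 - 0.01*5.5752 = 2.7319
f(3.0786, 2.7319) = 3*3.0786^2 + 1*2.7319^2 = 35.8959


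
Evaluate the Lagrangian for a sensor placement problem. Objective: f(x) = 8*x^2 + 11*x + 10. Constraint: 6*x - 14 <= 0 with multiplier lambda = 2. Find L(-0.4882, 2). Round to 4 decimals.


Step 1: Evaluate f(x).
f(-0.4882) = 8*(-0.4882)^2 + 11*(-0.4882) + 10 = 6.5365
Step 2: Evaluate g(x).
g(-0.4882) = 6*-0.4882 - 14 = -16.9292
Step 3: Compute Lagrangian.
L = 6.5365 + 2*-16.9292 = -27.3219


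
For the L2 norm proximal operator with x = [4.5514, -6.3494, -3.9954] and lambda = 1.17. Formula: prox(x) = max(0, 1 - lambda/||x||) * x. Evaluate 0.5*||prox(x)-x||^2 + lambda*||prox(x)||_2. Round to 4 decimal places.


Step 1: Compute ||x||.
||x|| = 8.7746
Step 2: Compute scaling factor.
scale = max(0, 1 - 1.17/8.7746) = 0.8667
Step 3: prox(x) = [3.9445, -5.5028, -3.4627]
||prox(x)|| = 7.6046
Step 4: Proximal objective.
0.5*||prox-x||^2 = 0.6845
lambda*||prox|| = 8.8974
Total = 9.5818


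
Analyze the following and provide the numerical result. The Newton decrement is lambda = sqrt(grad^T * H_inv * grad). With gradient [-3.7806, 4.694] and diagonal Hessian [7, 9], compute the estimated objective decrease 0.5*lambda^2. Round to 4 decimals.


Step 1: H is diagonal, so H^(-1) * g = [-0.5401, 0.5216].
Step 2: g^T H^(-1) g = sum_i g_i^2 / H_ii
  = (-3.7806)^2/7 + (4.694)^2/9
  = 2.0418 + 2.4482 = 4.49
Step 3: Objective decrease = 0.5 * g^T H^(-1) g = 2.245


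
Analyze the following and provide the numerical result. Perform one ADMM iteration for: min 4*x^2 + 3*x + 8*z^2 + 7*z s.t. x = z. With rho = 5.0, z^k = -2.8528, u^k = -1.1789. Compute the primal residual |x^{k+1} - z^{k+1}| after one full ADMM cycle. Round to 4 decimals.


ADMM iteration with rho = 5.0, z^k = -2.8528, u^k = -1.1789
Step 1: x-update.
Minimize 4*x^2 + 3*x + (5.0/2)*(x + 2.8528 - 1.1789)^2
FOC: (2*4 + 5.0)*x = -3 + 5.0*(-2.8528 + 1.1789)
x^{k+1} = -0.8746
Step 2: z-update.
Minimize 8*z^2 + 7*z + (5.0/2)*(-0.8746 - z - 1.1789)^2
FOC: (2*8 + 5.0)*z = -7 + 5.0*(-0.8746 - 1.1789)
z^{k+1} = -0.8223
Step 3: u-update.
u^{k+1} = -1.1789 - 0.8746 + 0.8223 = -1.2312
Step 4: Primal residual = |-0.8746 + 0.8223| = 0.0523


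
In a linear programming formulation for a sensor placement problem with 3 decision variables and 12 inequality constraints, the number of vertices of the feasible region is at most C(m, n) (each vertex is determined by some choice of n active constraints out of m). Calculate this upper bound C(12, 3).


Each vertex corresponds to some choice of n active constraints out of m, so the number of vertices is at most C(m, n) = m! / (n!(m-n)!).
m = 12, n = 3
Numerator: 12 * 11 * 10
Denominator: 3! = 6
C(12, 3) = 220


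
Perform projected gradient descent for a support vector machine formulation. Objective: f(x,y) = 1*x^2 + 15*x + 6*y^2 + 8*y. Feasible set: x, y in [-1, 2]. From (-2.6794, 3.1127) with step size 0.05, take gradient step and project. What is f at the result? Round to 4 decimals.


Step 1: Compute gradient at (-2.6794, 3.1127).
grad_x = 2*1*-2.6794 + 15 = 9.6412
grad_y = 2*6*3.1127 + 8 = 45.3524
Step 2: Gradient step.
x_raw = -2.6794 - 0.05*9.6412 = -3.1615
y_raw = 3.1127 - 0.05*45.3524 = 0.8451
Step 3: Project onto [-1, 2].
x_proj = clip(-3.1615) = -1.0
y_proj = clip(0.8451) = 0.8451
Step 4: Evaluate f.
f(-1.0, 0.8451) = -2.9544


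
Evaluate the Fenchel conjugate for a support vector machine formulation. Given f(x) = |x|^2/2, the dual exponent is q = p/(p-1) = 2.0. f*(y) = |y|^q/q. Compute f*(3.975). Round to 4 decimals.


The conjugate exponent q satisfies 1/p + 1/q = 1.
p = 2, so q = 2/(2 - 1) = 2.0
|y|^q = 3.975^2.0 = 15.8006
f*(3.975) = 15.8006 / 2.0 = 7.9003


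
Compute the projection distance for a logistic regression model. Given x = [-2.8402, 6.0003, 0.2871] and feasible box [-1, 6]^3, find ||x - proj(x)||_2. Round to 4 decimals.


Project each component onto [-1, 6].
clip(-2.8402) = -1.0, clip(6.0003) = 6.0, clip(0.2871) = 0.2871
Projection = [-1.0, 6.0, 0.2871]
Squared diffs: [3.3863, 0.0, 0.0]
Distance = sqrt(3.3863) = 1.8402


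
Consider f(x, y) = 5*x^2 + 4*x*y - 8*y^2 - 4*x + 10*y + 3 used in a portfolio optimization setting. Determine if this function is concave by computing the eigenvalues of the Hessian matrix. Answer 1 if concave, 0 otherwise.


The Hessian of f(x,y) = 5*x^2 + 4*x*y - 8*y^2 - 4*x + 10*y + 3 is:
H = [[10, 4], [4, -16]]
Trace = 10 - 16 = -6
Determinant = 10*-16 - (4)^2 = -176
Discriminant = (-6)^2 - 4*-176 = 740.0
Eigenvalues: lambda_1 = -16.6015, lambda_2 = 10.6015
The function is not concave.

0


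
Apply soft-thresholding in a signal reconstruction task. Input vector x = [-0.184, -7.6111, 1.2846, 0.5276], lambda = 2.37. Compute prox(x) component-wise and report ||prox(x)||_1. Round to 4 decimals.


Soft-thresholding with lambda = 2.37:
prox(-0.184) = sign(-0.184)*max(|-0.184| - 2.37, 0) = 0.0
prox(-7.6111) = sign(-7.6111)*max(|-7.6111| - 2.37, 0) = -5.2411
prox(1.2846) = sign(1.2846)*max(|1.2846| - 2.37, 0) = 0.0
prox(0.5276) = sign(0.5276)*max(|0.5276| - 2.37, 0) = 0.0
prox(x) = [0.0, -5.2411, 0.0, 0.0]
||prox(x)||_1 = 0.0 + 5.2411 + 0.0 + 0.0 = 5.2411


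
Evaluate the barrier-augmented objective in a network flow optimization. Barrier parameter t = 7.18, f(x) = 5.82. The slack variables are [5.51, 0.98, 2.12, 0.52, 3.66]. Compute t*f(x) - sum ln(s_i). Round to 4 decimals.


Step 1: Compute log-barrier.
ln values: [1.7066, -0.0202, 0.7514, -0.6539, 1.2975]
phi = -(1.7066 - 0.0202 + 0.7514 - 0.6539 + 1.2975) = -3.0813
Step 2: Compute augmented objective.
t*f(x) = 7.18*5.82 = 41.7876
Total = 41.7876 - 3.0813 = 38.7063


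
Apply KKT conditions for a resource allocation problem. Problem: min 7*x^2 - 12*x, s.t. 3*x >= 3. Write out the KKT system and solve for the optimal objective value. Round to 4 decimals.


Step 1: Try lambda = 0 (constraint inactive).
x_unc = 12/(2*7) = 0.8571
Check: 3*0.8571 = 2.5713 < 3 -- violated!
Step 2: Constraint must be active: 3*x = 3
x* = 3/3 = 1.0
lambda = (2*7*1.0 - 12)/3 = 0.6667
Step 3: Compute optimal value.
f(x*) = 7*1.0^2 - 12*1.0 = -5.0


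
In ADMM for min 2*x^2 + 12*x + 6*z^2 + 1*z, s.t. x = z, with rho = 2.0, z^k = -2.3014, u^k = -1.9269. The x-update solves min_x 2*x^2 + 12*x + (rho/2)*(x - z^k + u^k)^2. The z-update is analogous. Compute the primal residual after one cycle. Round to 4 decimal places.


ADMM iteration with rho = 2.0, z^k = -2.3014, u^k = -1.9269
Step 1: x-update.
Minimize 2*x^2 + 12*x + (2.0/2)*(x + 2.3014 - 1.9269)^2
FOC: (2*2 + 2.0)*x = -12 + 2.0*(-2.3014 + 1.9269)
x^{k+1} = -2.1248
Step 2: z-update.
Minimize 6*z^2 + 1*z + (2.0/2)*(-2.1248 - z - 1.9269)^2
FOC: (2*6 + 2.0)*z = -1 + 2.0*(-2.1248 - 1.9269)
z^{k+1} = -0.6502
Step 3: u-update.
u^{k+1} = -1.9269 - 2.1248 + 0.6502 = -3.4015
Step 4: Primal residual = |-2.1248 + 0.6502| = 1.4746


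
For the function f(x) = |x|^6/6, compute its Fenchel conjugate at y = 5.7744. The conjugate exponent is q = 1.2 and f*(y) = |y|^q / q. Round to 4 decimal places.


The conjugate exponent q satisfies 1/p + 1/q = 1.
p = 6, so q = 6/(6 - 1) = 1.2
|y|^q = 5.7744^1.2 = 8.1999
f*(5.7744) = 8.1999 / 1.2 = 6.8332


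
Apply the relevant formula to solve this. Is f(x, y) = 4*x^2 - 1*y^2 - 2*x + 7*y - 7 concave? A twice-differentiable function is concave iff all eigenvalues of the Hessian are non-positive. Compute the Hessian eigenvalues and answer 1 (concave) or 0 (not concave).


The Hessian of f(x,y) = 4*x^2 - 1*y^2 - 2*x + 7*y - 7 is:
H = [[8, 0], [0, -2]]
Trace = 8 - 2 = 6
Determinant = 8*-2 - (0)^2 = -16
Discriminant = (6)^2 - 4*-16 = 100.0
Eigenvalues: lambda_1 = -2.0, lambda_2 = 8.0
The function is not concave.

0


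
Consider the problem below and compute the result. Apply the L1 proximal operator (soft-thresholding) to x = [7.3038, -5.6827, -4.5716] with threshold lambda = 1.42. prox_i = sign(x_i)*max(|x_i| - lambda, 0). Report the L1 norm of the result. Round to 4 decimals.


Soft-thresholding with lambda = 1.42:
prox(7.3038) = sign(7.3038)*max(|7.3038| - 1.42, 0) = 5.8838
prox(-5.6827) = sign(-5.6827)*max(|-5.6827| - 1.42, 0) = -4.2627
prox(-4.5716) = sign(-4.5716)*max(|-4.5716| - 1.42, 0) = -3.1516
prox(x) = [5.8838, -4.2627, -3.1516]
||prox(x)||_1 = 5.8838 + 4.2627 + 3.1516 = 13.2981


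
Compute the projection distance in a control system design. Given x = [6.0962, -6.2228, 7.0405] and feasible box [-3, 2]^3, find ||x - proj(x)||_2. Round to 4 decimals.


Project each component onto [-3, 2].
clip(6.0962) = 2.0, clip(-6.2228) = -3.0, clip(7.0405) = 2.0
Projection = [2.0, -3.0, 2.0]
Squared diffs: [16.7789, 10.3864, 25.4066]
Distance = sqrt(52.5719) = 7.2507


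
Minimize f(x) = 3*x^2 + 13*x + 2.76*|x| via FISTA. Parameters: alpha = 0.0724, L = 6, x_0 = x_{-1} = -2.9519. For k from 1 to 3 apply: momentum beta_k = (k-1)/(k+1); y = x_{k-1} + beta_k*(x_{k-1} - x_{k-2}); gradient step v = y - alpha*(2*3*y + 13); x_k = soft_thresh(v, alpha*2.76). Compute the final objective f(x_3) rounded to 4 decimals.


FISTA on f(x) = 3*x^2 + 13*x + 2.76*|x|
L = 6, alpha = 0.0724
Iteration 1: beta = 0.0, y = -2.9519 + 0.0*(-2.9519 + 2.9519) = -2.9519
  grad(y) = -4.7114, v = y - alpha*grad = -2.6108
  prox(v) = soft_thresh(-2.6108, 0.1998) = -2.411
Iteration 2: beta = 0.3333, y = -2.411 + 0.3333*(-2.411 + 2.9519) = -2.2307
  grad(y) = -0.384, v = y - alpha*grad = -2.2029
  prox(v) = soft_thresh(-2.2029, 0.1998) = -2.003
Iteration 3: beta = 0.5, y = -2.003 + 0.5*(-2.003 + 2.411) = -1.7991
  grad(y) = 2.2056, v = y - alpha*grad = -1.9588
  prox(v) = soft_thresh(-1.9588, 0.1998) = -1.7589
f(x_3) = 3*(-1.7589)^2 + 13*(-1.7589) + 2.76*|-1.7589| = -8.7299


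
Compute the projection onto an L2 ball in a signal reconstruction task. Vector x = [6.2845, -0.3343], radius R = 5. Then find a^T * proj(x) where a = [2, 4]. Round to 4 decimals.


Step 1: Compute ||x|| (intermediates to 6 decimals).
||x|| = sqrt(6.2845^2 + (-0.3343)^2) = 6.293385
Step 2: Project.
Since ||x|| > R, scale = R/||x|| = 5/6.293385 = 0.794485, proj(x) = scale * x
proj(x) = [4.992941, -0.265596]
Step 3: Dot product.
a^T * proj(x) = 2*4.992941 + 4*(-0.265596) = 8.9235


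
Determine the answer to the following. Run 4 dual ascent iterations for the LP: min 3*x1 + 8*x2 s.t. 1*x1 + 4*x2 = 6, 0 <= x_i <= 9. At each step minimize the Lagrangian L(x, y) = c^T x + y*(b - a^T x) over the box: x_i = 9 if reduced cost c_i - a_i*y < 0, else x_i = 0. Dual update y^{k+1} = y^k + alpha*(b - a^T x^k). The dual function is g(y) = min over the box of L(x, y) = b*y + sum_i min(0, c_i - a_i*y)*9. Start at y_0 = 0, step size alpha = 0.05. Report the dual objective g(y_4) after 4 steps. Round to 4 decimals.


Dual ascent for LP: min 3*x1 + 8*x2, 1*x1 + 4*x2 = 6, 0 <= x_i <= 9
Step 1: y^k = 0.0, reduced costs: (3.0, 8.0)
  x^k = (0.0, 0.0), subgradient = b - a^T x = 6.0
  y^{k+1} = 0.0 + 0.05*6.0 = 0.3
Step 2: y^k = 0.3, reduced costs: (2.7, 6.8)
  x^k = (0.0, 0.0), subgradient = b - a^T x = 6.0
  y^{k+1} = 0.3 + 0.05*6.0 = 0.6
Step 3: y^k = 0.6, reduced costs: (2.4, 5.6)
  x^k = (0.0, 0.0), subgradient = b - a^T x = 6.0
  y^{k+1} = 0.6 + 0.05*6.0 = 0.9
Step 4: y^k = 0.9, reduced costs: (2.1, 4.4)
  x^k = (0.0, 0.0), subgradient = b - a^T x = 6.0
  y^{k+1} = 0.9 + 0.05*6.0 = 1.2
Dual objective at y_4 = 1.2: reduced costs (1.8, 3.2), box minimizer x = (0.0, 0.0)
g(y_4) = b*y + (c1 - a1*y)*x1 + (c2 - a2*y)*x2 = 6*1.2 + 1.8*0.0 + 3.2*0.0 = 7.2 + 0.0 + 0.0 = 7.2


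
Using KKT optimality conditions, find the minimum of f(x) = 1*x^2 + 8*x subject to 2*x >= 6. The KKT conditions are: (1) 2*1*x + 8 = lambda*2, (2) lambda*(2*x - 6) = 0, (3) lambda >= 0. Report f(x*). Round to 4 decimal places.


Step 1: Try lambda = 0 (constraint inactive).
x_unc = -8/(2*1) = -4.0
Check: 2*-4.0 = -8.0 < 6 -- violated!
Step 2: Constraint must be active: 2*x = 6
x* = 6/2 = 3.0
lambda = (2*1*3.0 + 8)/2 = 7.0
Step 3: Compute optimal value.
f(x*) = 1*3.0^2 + 8*3.0 = 33.0


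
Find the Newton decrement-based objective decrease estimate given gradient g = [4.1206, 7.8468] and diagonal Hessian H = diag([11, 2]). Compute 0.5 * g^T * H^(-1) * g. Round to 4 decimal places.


Step 1: H is diagonal, so H^(-1) * g = [0.3746, 3.9234].
Step 2: g^T H^(-1) g = sum_i g_i^2 / H_ii
  = (4.1206)^2/11 + (7.8468)^2/2
  = 1.5436 + 30.7861 = 32.3297
Step 3: Objective decrease = 0.5 * g^T H^(-1) g = 16.1649


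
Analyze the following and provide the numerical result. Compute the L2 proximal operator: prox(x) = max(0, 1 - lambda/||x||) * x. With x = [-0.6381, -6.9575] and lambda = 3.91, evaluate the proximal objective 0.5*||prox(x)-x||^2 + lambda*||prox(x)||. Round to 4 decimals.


Step 1: Compute ||x||.
||x|| = 6.9867
Step 2: Compute scaling factor.
scale = max(0, 1 - 3.91/6.9867) = 0.4404
Step 3: prox(x) = [-0.281, -3.0638]
||prox(x)|| = 3.0767
Step 4: Proximal objective.
0.5*||prox-x||^2 = 7.6441
lambda*||prox|| = 12.0299
Total = 19.6739


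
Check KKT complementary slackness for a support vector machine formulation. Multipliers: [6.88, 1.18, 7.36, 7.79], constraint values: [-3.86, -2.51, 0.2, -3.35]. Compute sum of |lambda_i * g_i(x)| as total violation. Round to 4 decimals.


KKT complementary slackness check:
lambda_1 * g_1 = 6.88 * -3.86 = -26.5568
lambda_2 * g_2 = 1.18 * -2.51 = -2.9618
lambda_3 * g_3 = 7.36 * 0.2 = 1.472
lambda_4 * g_4 = 7.79 * -3.35 = -26.0965
Total violation = 26.5568 + 2.9618 + 1.472 + 26.0965 = 57.0871


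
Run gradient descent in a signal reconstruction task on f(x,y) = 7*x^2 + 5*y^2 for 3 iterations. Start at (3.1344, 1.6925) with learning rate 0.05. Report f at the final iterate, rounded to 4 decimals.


Gradient descent on f(x,y) = 7*x^2 + 5*y^2.
Starting point: (3.1344, 1.6925), alpha = 0.05
Step 1: grad_x = 2*7*3.1344 = 43.8816, grad_y = 2*5*1.6925 = 16.925
  x_1 = 3.1344 - 0.05*43.8816 = 0.9403
  y_1 = 1.6925 - 0.05*16.925 = 0.8463
Step 2: grad_x = 2*7*0.9403 = 13.1645, grad_y = 2*5*0.8463 = 8.4625
  x_2 = 0.9403 - 0.05*13.1645 = 0.2821
  y_2 = 0.8463 - 0.05*8.4625 = 0.4231
Step 3: grad_x = 2*7*0.2821 = 3.9493, grad_y = 2*5*0.4231 = 4.2313
  x_3 = 0.2821 - 0.05*3.9493 = 0.0846
  y_3 = 0.4231 - 0.05*4.2313 = 0.2116
f(0.0846, 0.2116) = 7*0.0846^2 + 5*0.2116^2 = 0.2739
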